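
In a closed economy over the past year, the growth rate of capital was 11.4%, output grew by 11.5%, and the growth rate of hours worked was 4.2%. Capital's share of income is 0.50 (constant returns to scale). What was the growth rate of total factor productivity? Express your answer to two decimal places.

Labor's share = 1 − 0.5 = 0.5.
Capital: 0.5 × 11.4 = 5.7 pp.
Hours worked: 0.5 × 4.2 = 2.1 pp.
TFP growth = 11.5 − 7.8 = 3.7%.

3.70%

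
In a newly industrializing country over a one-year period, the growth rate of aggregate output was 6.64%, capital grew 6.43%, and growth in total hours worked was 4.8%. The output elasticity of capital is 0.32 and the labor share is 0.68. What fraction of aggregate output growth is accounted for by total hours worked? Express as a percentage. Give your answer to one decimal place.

Labor's share = 1 − 0.32 = 0.68.
Total hours worked contributed 0.68 × 4.8 = 3.264 pp.
Share of growth = 3.264 / 6.64 × 100 = 49.157%.

Total hours worked accounted for 49.2% of growth.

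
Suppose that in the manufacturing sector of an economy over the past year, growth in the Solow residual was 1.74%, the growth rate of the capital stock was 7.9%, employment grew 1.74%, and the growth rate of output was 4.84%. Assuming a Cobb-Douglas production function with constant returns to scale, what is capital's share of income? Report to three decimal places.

gY = gA + α·gK + (1−α)·gL, so gY − gA − gL = α(gK − gL).
4.84 − 1.74 − 1.74 = α × (7.9 − 1.74).
1.36 = 6.16 α, so α = 0.22078.

Capital's share of income is 0.221.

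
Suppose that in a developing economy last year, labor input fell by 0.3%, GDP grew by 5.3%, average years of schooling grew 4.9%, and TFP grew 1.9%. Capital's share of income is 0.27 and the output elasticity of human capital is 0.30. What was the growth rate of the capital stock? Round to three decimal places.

7.626%

Labor's share = 1 − 0.27 − 0.3 = 0.43.
gY = gA + 0.3×4.9 + 0.43×(-0.3) + 0.27×g.
0.27×g = 5.3 − 1.9 − 1.341 = 2.059.
g = 2.059 / 0.27 = 7.62593%.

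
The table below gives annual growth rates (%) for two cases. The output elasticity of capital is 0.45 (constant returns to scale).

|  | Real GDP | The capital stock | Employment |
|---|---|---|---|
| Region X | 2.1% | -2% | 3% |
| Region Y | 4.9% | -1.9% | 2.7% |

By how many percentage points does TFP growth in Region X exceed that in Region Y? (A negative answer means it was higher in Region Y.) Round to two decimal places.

Labor's share = 1 − 0.45 = 0.55.
Region X: TFP = 2.1 + 0.9 − 1.65 = 1.35%.
Region Y: TFP = 4.9 + 0.855 − 1.485 = 4.27%.
Difference = 1.35 − (4.27) = -2.92 pp.

-2.92 percentage points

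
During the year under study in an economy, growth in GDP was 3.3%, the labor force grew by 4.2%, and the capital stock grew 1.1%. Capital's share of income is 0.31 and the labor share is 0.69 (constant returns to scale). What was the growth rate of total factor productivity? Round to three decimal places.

Labor's share = 1 − 0.31 = 0.69.
The capital stock: 0.31 × 1.1 = 0.341 pp.
The labor force: 0.69 × 4.2 = 2.898 pp.
TFP growth = 3.3 − 3.239 = 0.061%.

Total factor productivity growth was 0.061%.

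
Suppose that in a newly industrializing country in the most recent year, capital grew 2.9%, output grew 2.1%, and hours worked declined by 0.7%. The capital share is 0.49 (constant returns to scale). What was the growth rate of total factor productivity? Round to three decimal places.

1.036%

Labor's share = 1 − 0.49 = 0.51.
Capital: 0.49 × 2.9 = 1.421 pp.
Hours worked: 0.51 × (-0.7) = -0.357 pp.
TFP growth = 2.1 − 1.064 = 1.036%.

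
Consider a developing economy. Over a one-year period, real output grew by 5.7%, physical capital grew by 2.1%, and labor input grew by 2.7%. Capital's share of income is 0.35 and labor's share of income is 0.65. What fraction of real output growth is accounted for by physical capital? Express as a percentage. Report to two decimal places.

Physical capital contributed 0.35 × 2.1 = 0.735 pp.
Share of growth = 0.735 / 5.7 × 100 = 12.8947%.

Physical capital accounted for 12.89% of growth.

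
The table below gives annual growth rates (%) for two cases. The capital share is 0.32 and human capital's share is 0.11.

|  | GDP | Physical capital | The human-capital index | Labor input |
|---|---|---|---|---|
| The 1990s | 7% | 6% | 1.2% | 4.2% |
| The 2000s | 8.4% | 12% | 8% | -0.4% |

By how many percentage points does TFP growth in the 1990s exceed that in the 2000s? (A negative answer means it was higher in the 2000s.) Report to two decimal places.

-1.35 percentage points

Labor's share = 1 − 0.32 − 0.11 = 0.57.
The 1990s: TFP = 7 − 1.92 − 0.132 − 2.394 = 2.554%.
The 2000s: TFP = 8.4 − 3.84 − 0.88 + 0.228 = 3.908%.
Difference = 2.554 − (3.908) = -1.354 pp.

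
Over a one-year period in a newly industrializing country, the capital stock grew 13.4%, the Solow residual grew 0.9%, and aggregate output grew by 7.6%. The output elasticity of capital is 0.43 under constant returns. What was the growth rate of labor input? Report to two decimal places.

Labor's share = 1 − 0.43 = 0.57.
gY = gA + 0.43×13.4 + 0.57×g.
0.57×g = 7.6 − 0.9 − 5.762 = 0.938.
g = 0.938 / 0.57 = 1.6456%.

1.65%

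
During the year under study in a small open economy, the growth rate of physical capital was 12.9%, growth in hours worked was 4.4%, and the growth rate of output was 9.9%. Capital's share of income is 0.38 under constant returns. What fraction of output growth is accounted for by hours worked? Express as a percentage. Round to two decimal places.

27.56%

Labor's share = 1 − 0.38 = 0.62.
Hours worked contributed 0.62 × 4.4 = 2.728 pp.
Share of growth = 2.728 / 9.9 × 100 = 27.5556%.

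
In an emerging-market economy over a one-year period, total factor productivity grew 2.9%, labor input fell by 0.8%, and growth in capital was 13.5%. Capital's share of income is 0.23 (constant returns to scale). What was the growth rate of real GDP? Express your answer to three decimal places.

Real GDP growth was 5.389%.

Labor's share = 1 − 0.23 = 0.77.
Capital: 0.23 × 13.5 = 3.105 pp.
Labor input: 0.77 × (-0.8) = -0.616 pp.
Output growth = 2.9 + 2.489 = 5.389%.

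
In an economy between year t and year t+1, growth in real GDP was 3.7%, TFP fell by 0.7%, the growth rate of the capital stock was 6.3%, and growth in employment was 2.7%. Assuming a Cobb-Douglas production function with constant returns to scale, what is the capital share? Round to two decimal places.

The capital share is 0.47.

gY = gA + α·gK + (1−α)·gL, so gY − gA − gL = α(gK − gL).
3.7 + 0.7 − 2.7 = α × (6.3 − 2.7).
1.7 = 3.6 α, so α = 0.4722.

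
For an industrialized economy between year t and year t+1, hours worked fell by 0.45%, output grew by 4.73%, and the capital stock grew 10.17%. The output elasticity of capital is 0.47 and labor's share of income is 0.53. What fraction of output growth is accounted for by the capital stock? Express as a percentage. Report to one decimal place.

The capital stock contributed 0.47 × 10.17 = 4.7799 pp.
Share of growth = 4.7799 / 4.73 × 100 = 101.055%.

101.1%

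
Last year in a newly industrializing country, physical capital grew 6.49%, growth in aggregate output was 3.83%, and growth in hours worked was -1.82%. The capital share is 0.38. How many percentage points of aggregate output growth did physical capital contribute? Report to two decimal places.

Contribution = share × growth = 0.38 × 6.49 = 2.4662 pp.

2.47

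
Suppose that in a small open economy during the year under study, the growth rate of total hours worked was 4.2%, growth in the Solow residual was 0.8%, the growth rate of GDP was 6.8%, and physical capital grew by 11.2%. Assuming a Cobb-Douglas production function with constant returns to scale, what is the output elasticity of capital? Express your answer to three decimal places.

The output elasticity of capital is 0.257.

gY = gA + α·gK + (1−α)·gL, so gY − gA − gL = α(gK − gL).
6.8 − 0.8 − 4.2 = α × (11.2 − 4.2).
1.8 = 7 α, so α = 0.25714.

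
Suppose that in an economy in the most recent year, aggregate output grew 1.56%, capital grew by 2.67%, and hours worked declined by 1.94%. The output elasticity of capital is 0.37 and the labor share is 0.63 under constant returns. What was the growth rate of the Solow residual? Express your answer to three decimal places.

1.794%

Labor's share = 1 − 0.37 = 0.63.
Capital: 0.37 × 2.67 = 0.9879 pp.
Hours worked: 0.63 × (-1.94) = -1.2222 pp.
TFP growth = 1.56 + 0.2343 = 1.7943%.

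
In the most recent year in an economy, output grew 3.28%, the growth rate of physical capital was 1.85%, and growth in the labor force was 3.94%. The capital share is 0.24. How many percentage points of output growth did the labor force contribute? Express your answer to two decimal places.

Labor's share = 1 − 0.24 = 0.76.
Contribution = share × growth = 0.76 × 3.94 = 2.9944 pp.

2.99 pp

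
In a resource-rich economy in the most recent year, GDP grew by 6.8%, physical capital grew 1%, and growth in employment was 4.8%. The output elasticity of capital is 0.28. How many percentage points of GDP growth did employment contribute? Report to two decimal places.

Labor's share = 1 − 0.28 = 0.72.
Contribution = share × growth = 0.72 × 4.8 = 3.456 pp.

3.46 pp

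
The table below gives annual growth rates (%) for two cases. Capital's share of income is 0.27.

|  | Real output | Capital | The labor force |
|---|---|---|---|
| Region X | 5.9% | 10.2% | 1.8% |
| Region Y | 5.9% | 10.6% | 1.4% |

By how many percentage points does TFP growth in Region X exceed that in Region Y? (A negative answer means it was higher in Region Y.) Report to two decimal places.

-0.18 percentage points

Labor's share = 1 − 0.27 = 0.73.
Region X: TFP = 5.9 − 2.754 − 1.314 = 1.832%.
Region Y: TFP = 5.9 − 2.862 − 1.022 = 2.016%.
Difference = 1.832 − (2.016) = -0.184 pp.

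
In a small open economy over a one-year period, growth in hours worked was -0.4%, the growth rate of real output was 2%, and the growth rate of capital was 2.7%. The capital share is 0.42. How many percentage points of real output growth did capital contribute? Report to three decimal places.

Contribution = share × growth = 0.42 × 2.7 = 1.134 pp.

1.134 percentage points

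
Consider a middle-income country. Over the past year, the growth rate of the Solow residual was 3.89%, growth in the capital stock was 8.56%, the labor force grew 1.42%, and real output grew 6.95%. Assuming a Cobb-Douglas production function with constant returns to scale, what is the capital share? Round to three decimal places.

α = 0.230

gY = gA + α·gK + (1−α)·gL, so gY − gA − gL = α(gK − gL).
6.95 − 3.89 − 1.42 = α × (8.56 − 1.42).
1.64 = 7.14 α, so α = 0.22969.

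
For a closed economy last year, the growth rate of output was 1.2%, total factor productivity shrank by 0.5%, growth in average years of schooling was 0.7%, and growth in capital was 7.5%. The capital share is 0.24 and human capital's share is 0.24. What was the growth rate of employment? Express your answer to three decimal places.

-0.515%

Labor's share = 1 − 0.24 − 0.24 = 0.52.
gY = gA + 0.24×7.5 + 0.24×0.7 + 0.52×g.
0.52×g = 1.2 + 0.5 − 1.968 = -0.268.
g = -0.268 / 0.52 = -0.51538%.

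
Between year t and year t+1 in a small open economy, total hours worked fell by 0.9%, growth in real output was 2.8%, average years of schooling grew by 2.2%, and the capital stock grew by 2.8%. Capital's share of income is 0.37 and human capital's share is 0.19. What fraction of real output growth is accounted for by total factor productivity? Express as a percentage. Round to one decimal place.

62.2%

Labor's share = 1 − 0.37 − 0.19 = 0.44.
The capital stock: 0.37 × 2.8 = 1.036 pp.
Average years of schooling: 0.19 × 2.2 = 0.418 pp.
Total hours worked: 0.44 × (-0.9) = -0.396 pp.
TFP growth = 2.8 − 1.058 = 1.742%.
TFP share of growth = 1.742 / 2.8 × 100 = 62.214%.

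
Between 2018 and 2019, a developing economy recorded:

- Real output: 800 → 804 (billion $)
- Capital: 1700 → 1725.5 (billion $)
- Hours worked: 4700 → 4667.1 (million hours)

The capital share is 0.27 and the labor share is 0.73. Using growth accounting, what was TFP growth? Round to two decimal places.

TFP growth was 0.61%.

Real output growth = (804 − 800) / 800 = 0.5%.
Capital growth = (1725.5 − 1700) / 1700 = 1.5%.
Hours worked growth = (4667.1 − 4700) / 4700 = -0.7%.
Labor's share = 1 − 0.27 = 0.73.
Capital: 0.27 × 1.5 = 0.405 pp.
Hours worked: 0.73 × (-0.7) = -0.511 pp.
TFP growth = 0.5 + 0.106 = 0.606%.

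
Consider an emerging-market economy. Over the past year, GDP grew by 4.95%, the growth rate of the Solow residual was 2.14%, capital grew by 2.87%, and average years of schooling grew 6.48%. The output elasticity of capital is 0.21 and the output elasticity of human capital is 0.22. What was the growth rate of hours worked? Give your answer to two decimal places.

Labor's share = 1 − 0.21 − 0.22 = 0.57.
gY = gA + 0.21×2.87 + 0.22×6.48 + 0.57×g.
0.57×g = 4.95 − 2.14 − 2.0283 = 0.7817.
g = 0.7817 / 0.57 = 1.3714%.

1.37%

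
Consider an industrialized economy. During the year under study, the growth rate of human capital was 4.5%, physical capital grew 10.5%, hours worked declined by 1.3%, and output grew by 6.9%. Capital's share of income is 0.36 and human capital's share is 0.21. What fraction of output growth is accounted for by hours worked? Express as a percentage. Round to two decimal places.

Labor's share = 1 − 0.36 − 0.21 = 0.43.
Hours worked contributed 0.43 × (-1.3) = -0.559 pp.
Share of growth = -0.559 / 6.9 × 100 = -8.1014%.

Hours worked accounted for -8.10% of growth.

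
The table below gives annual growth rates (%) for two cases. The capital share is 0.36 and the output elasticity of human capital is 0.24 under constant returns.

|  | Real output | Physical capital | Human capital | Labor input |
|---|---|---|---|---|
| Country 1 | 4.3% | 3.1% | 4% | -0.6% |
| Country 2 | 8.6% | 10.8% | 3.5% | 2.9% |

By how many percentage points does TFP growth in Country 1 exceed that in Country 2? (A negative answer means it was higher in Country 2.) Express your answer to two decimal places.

Labor's share = 1 − 0.36 − 0.24 = 0.4.
Country 1: TFP = 4.3 − 1.116 − 0.96 + 0.24 = 2.464%.
Country 2: TFP = 8.6 − 3.888 − 0.84 − 1.16 = 2.712%.
Difference = 2.464 − (2.712) = -0.248 pp.

-0.25 percentage points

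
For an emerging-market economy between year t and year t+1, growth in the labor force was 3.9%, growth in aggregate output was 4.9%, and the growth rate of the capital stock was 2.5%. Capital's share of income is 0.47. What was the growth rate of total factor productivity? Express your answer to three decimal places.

Total factor productivity grew 1.658%.

Labor's share = 1 − 0.47 = 0.53.
The capital stock: 0.47 × 2.5 = 1.175 pp.
The labor force: 0.53 × 3.9 = 2.067 pp.
TFP growth = 4.9 − 3.242 = 1.658%.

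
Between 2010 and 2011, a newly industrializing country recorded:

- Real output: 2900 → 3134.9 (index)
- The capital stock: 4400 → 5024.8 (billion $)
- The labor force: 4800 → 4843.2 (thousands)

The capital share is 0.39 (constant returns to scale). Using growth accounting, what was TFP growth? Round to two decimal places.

TFP grew 2.01%.

Real output growth = (3134.9 − 2900) / 2900 = 8.1%.
The capital stock growth = (5024.8 − 4400) / 4400 = 14.2%.
The labor force growth = (4843.2 − 4800) / 4800 = 0.9%.
Labor's share = 1 − 0.39 = 0.61.
The capital stock: 0.39 × 14.2 = 5.538 pp.
The labor force: 0.61 × 0.9 = 0.549 pp.
TFP growth = 8.1 − 6.087 = 2.013%.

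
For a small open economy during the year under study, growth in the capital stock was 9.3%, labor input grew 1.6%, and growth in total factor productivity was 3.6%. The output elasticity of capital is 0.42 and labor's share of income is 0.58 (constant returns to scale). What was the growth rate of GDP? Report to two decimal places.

GDP growth was 8.43%.

Labor's share = 1 − 0.42 = 0.58.
The capital stock: 0.42 × 9.3 = 3.906 pp.
Labor input: 0.58 × 1.6 = 0.928 pp.
Output growth = 3.6 + 4.834 = 8.434%.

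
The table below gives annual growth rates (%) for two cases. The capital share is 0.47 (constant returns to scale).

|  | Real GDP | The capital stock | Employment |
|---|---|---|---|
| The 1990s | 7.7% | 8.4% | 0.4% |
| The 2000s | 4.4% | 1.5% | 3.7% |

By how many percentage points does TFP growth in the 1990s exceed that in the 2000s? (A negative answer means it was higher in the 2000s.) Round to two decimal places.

1.81 percentage points

Labor's share = 1 − 0.47 = 0.53.
The 1990s: TFP = 7.7 − 3.948 − 0.212 = 3.54%.
The 2000s: TFP = 4.4 − 0.705 − 1.961 = 1.734%.
Difference = 3.54 − (1.734) = 1.806 pp.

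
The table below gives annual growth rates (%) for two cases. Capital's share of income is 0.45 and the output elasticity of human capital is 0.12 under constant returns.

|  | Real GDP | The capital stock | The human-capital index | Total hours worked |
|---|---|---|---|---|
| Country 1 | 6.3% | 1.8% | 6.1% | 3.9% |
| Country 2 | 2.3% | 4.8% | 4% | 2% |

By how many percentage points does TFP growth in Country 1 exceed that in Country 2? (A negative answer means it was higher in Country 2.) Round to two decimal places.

4.28 percentage points

Labor's share = 1 − 0.45 − 0.12 = 0.43.
Country 1: TFP = 6.3 − 0.81 − 0.732 − 1.677 = 3.081%.
Country 2: TFP = 2.3 − 2.16 − 0.48 − 0.86 = -1.2%.
Difference = 3.081 − (-1.2) = 4.281 pp.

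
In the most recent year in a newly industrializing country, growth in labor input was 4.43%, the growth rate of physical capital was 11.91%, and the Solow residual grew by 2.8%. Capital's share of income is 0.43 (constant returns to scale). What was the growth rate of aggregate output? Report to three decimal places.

Labor's share = 1 − 0.43 = 0.57.
Physical capital: 0.43 × 11.91 = 5.1213 pp.
Labor input: 0.57 × 4.43 = 2.5251 pp.
Output growth = 2.8 + 7.6464 = 10.4464%.

Aggregate output growth was 10.446%.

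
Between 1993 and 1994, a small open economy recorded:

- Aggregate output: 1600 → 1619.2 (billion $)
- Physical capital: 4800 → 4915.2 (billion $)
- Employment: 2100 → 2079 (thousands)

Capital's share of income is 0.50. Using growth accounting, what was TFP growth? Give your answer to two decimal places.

Aggregate output growth = (1619.2 − 1600) / 1600 = 1.2%.
Physical capital growth = (4915.2 − 4800) / 4800 = 2.4%.
Employment growth = (2079 − 2100) / 2100 = -1%.
Labor's share = 1 − 0.5 = 0.5.
Physical capital: 0.5 × 2.4 = 1.2 pp.
Employment: 0.5 × (-1) = -0.5 pp.
TFP growth = 1.2 − 0.7 = 0.5%.

TFP growth was 0.50%.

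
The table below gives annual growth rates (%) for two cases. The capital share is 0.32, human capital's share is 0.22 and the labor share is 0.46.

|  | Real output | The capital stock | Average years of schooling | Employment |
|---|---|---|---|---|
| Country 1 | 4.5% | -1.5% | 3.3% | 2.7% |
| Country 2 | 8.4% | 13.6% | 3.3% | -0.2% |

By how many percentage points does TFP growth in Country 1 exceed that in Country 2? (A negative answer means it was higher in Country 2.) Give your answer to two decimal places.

-0.40 percentage points

Labor's share = 1 − 0.32 − 0.22 = 0.46.
Country 1: TFP = 4.5 + 0.48 − 0.726 − 1.242 = 3.012%.
Country 2: TFP = 8.4 − 4.352 − 0.726 + 0.092 = 3.414%.
Difference = 3.012 − (3.414) = -0.402 pp.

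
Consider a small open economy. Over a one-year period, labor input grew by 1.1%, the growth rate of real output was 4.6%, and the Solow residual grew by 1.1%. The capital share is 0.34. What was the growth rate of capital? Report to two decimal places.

Labor's share = 1 − 0.34 = 0.66.
gY = gA + 0.66×1.1 + 0.34×g.
0.34×g = 4.6 − 1.1 − 0.726 = 2.774.
g = 2.774 / 0.34 = 8.1588%.

8.16%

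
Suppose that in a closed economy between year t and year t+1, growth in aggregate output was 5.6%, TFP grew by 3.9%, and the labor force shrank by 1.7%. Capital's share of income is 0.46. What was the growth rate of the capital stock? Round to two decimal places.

5.69%

Labor's share = 1 − 0.46 = 0.54.
gY = gA + 0.54×(-1.7) + 0.46×g.
0.46×g = 5.6 − 3.9 + 0.918 = 2.618.
g = 2.618 / 0.46 = 5.6913%.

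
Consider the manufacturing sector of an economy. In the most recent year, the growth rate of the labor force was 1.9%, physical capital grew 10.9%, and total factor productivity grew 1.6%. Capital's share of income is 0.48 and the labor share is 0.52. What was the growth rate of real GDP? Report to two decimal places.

Labor's share = 1 − 0.48 = 0.52.
Physical capital: 0.48 × 10.9 = 5.232 pp.
The labor force: 0.52 × 1.9 = 0.988 pp.
Output growth = 1.6 + 6.22 = 7.82%.

Real GDP grew 7.82%.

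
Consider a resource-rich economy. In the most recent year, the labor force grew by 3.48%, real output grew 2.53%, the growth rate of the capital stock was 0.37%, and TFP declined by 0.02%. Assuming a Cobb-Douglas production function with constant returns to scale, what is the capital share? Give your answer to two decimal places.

The capital share is 0.30.

gY = gA + α·gK + (1−α)·gL, so gY − gA − gL = α(gK − gL).
2.53 + 0.02 − 3.48 = α × (0.37 − 3.48).
-0.93 = -3.11 α, so α = 0.299.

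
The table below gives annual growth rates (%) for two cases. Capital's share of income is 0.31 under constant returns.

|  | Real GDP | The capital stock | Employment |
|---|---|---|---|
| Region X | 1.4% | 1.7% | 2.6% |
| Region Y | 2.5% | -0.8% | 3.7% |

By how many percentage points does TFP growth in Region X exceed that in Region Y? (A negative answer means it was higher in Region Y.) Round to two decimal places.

-1.12 percentage points

Labor's share = 1 − 0.31 = 0.69.
Region X: TFP = 1.4 − 0.527 − 1.794 = -0.921%.
Region Y: TFP = 2.5 + 0.248 − 2.553 = 0.195%.
Difference = -0.921 − (0.195) = -1.116 pp.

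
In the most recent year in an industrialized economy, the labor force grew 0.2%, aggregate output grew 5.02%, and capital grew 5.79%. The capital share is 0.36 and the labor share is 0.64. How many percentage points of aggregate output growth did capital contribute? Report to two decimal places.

2.08 percentage points

Contribution = share × growth = 0.36 × 5.79 = 2.0844 pp.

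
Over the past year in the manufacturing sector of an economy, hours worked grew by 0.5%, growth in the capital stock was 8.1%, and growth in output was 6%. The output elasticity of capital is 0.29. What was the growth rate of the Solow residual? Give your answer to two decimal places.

Labor's share = 1 − 0.29 = 0.71.
The capital stock: 0.29 × 8.1 = 2.349 pp.
Hours worked: 0.71 × 0.5 = 0.355 pp.
TFP growth = 6 − 2.704 = 3.296%.

3.30%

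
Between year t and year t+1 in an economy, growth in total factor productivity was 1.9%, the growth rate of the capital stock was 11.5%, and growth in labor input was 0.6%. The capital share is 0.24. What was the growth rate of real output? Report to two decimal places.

Labor's share = 1 − 0.24 = 0.76.
The capital stock: 0.24 × 11.5 = 2.76 pp.
Labor input: 0.76 × 0.6 = 0.456 pp.
Output growth = 1.9 + 3.216 = 5.116%.

Real output growth was 5.12%.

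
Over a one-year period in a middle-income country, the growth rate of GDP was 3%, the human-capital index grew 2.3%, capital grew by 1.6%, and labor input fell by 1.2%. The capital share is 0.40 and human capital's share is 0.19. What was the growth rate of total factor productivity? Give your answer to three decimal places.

Total factor productivity grew 2.415%.

Labor's share = 1 − 0.4 − 0.19 = 0.41.
Capital: 0.4 × 1.6 = 0.64 pp.
The human-capital index: 0.19 × 2.3 = 0.437 pp.
Labor input: 0.41 × (-1.2) = -0.492 pp.
TFP growth = 3 − 0.585 = 2.415%.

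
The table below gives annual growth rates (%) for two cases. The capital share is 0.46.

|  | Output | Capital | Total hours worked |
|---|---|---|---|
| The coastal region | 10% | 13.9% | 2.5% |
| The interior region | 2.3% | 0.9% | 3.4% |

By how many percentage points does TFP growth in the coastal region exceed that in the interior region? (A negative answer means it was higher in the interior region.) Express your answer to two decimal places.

2.21 percentage points

Labor's share = 1 − 0.46 = 0.54.
The coastal region: TFP = 10 − 6.394 − 1.35 = 2.256%.
The interior region: TFP = 2.3 − 0.414 − 1.836 = 0.05%.
Difference = 2.256 − (0.05) = 2.206 pp.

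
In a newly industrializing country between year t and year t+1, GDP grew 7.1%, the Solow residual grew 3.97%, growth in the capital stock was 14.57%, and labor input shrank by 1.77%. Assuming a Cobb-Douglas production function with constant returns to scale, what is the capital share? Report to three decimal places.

0.300

gY = gA + α·gK + (1−α)·gL, so gY − gA − gL = α(gK − gL).
7.1 − 3.97 + 1.77 = α × (14.57 − (-1.77)).
4.9 = 16.34 α, so α = 0.29988.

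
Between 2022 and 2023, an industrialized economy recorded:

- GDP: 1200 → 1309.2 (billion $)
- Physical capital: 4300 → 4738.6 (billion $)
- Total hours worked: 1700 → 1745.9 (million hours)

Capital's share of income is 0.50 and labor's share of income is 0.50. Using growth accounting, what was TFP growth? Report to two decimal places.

TFP grew 2.65%.

GDP growth = (1309.2 − 1200) / 1200 = 9.1%.
Physical capital growth = (4738.6 − 4300) / 4300 = 10.2%.
Total hours worked growth = (1745.9 − 1700) / 1700 = 2.7%.
Labor's share = 1 − 0.5 = 0.5.
Physical capital: 0.5 × 10.2 = 5.1 pp.
Total hours worked: 0.5 × 2.7 = 1.35 pp.
TFP growth = 9.1 − 6.45 = 2.65%.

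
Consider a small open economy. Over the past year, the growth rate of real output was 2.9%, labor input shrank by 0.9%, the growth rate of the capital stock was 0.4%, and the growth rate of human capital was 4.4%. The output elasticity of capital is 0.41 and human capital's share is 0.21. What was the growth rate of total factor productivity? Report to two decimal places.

Labor's share = 1 − 0.41 − 0.21 = 0.38.
The capital stock: 0.41 × 0.4 = 0.164 pp.
Human capital: 0.21 × 4.4 = 0.924 pp.
Labor input: 0.38 × (-0.9) = -0.342 pp.
TFP growth = 2.9 − 0.746 = 2.154%.

Total factor productivity growth was 2.15%.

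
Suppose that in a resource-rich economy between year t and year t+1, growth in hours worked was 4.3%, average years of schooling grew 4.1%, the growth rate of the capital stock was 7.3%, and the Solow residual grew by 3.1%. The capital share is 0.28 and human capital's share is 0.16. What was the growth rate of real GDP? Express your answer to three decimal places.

Real GDP growth was 8.208%.

Labor's share = 1 − 0.28 − 0.16 = 0.56.
The capital stock: 0.28 × 7.3 = 2.044 pp.
Average years of schooling: 0.16 × 4.1 = 0.656 pp.
Hours worked: 0.56 × 4.3 = 2.408 pp.
Output growth = 3.1 + 5.108 = 8.208%.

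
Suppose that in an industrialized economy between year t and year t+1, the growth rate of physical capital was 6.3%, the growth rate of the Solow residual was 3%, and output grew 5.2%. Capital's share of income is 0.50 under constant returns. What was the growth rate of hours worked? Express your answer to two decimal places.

Labor's share = 1 − 0.5 = 0.5.
gY = gA + 0.5×6.3 + 0.5×g.
0.5×g = 5.2 − 3 − 3.15 = -0.95.
g = -0.95 / 0.5 = -1.9%.

-1.90%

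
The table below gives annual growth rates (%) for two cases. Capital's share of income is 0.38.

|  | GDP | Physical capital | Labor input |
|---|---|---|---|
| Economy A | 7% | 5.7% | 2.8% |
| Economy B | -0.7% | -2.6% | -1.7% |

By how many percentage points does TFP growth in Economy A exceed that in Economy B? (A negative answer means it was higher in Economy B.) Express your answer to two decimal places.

1.76 percentage points

Labor's share = 1 − 0.38 = 0.62.
Economy A: TFP = 7 − 2.166 − 1.736 = 3.098%.
Economy B: TFP = -0.7 + 0.988 + 1.054 = 1.342%.
Difference = 3.098 − (1.342) = 1.756 pp.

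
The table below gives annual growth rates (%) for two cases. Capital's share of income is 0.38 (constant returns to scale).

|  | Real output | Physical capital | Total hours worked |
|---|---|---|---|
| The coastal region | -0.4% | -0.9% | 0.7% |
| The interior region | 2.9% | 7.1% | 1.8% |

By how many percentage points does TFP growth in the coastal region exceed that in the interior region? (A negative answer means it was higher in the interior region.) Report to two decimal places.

Labor's share = 1 − 0.38 = 0.62.
The coastal region: TFP = -0.4 + 0.342 − 0.434 = -0.492%.
The interior region: TFP = 2.9 − 2.698 − 1.116 = -0.914%.
Difference = -0.492 − (-0.914) = 0.422 pp.

0.42 percentage points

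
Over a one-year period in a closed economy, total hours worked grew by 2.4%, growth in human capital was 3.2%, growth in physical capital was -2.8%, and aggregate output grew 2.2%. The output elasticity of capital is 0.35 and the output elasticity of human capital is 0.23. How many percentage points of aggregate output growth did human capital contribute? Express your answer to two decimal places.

0.74 percentage points

Contribution = share × growth = 0.23 × 3.2 = 0.736 pp.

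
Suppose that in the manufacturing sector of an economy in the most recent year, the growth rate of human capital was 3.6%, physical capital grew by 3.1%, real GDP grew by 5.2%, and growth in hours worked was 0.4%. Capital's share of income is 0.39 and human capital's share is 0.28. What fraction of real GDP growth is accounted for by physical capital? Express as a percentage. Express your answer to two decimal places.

23.25%

Physical capital contributed 0.39 × 3.1 = 1.209 pp.
Share of growth = 1.209 / 5.2 × 100 = 23.25%.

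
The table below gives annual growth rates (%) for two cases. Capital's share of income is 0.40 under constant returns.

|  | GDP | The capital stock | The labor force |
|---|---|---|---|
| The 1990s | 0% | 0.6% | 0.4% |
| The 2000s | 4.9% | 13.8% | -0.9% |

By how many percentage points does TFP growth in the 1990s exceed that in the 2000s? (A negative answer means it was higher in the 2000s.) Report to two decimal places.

-0.40 percentage points

Labor's share = 1 − 0.4 = 0.6.
The 1990s: TFP = 0 − 0.24 − 0.24 = -0.48%.
The 2000s: TFP = 4.9 − 5.52 + 0.54 = -0.08%.
Difference = -0.48 − (-0.08) = -0.4 pp.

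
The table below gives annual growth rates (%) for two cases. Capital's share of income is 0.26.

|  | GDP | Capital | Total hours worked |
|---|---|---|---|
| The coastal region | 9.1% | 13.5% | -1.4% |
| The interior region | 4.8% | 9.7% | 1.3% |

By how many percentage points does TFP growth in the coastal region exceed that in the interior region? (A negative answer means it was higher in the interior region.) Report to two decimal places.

5.31 percentage points

Labor's share = 1 − 0.26 = 0.74.
The coastal region: TFP = 9.1 − 3.51 + 1.036 = 6.626%.
The interior region: TFP = 4.8 − 2.522 − 0.962 = 1.316%.
Difference = 6.626 − (1.316) = 5.31 pp.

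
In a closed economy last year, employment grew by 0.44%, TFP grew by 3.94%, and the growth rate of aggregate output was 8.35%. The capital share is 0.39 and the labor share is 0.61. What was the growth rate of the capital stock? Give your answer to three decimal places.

10.619%

Labor's share = 1 − 0.39 = 0.61.
gY = gA + 0.61×0.44 + 0.39×g.
0.39×g = 8.35 − 3.94 − 0.2684 = 4.1416.
g = 4.1416 / 0.39 = 10.61949%.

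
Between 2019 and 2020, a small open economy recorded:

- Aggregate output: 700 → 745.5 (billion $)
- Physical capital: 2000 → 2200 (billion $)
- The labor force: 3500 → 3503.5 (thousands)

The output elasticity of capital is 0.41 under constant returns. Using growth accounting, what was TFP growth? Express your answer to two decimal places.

TFP grew 2.34%.

Aggregate output growth = (745.5 − 700) / 700 = 6.5%.
Physical capital growth = (2200 − 2000) / 2000 = 10%.
The labor force growth = (3503.5 − 3500) / 3500 = 0.1%.
Labor's share = 1 − 0.41 = 0.59.
Physical capital: 0.41 × 10 = 4.1 pp.
The labor force: 0.59 × 0.1 = 0.059 pp.
TFP growth = 6.5 − 4.159 = 2.341%.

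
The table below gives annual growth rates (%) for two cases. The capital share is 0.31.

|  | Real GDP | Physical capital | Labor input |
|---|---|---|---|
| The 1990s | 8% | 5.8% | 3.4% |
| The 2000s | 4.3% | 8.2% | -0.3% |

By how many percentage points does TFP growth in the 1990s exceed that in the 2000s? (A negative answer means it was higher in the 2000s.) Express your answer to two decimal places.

Labor's share = 1 − 0.31 = 0.69.
The 1990s: TFP = 8 − 1.798 − 2.346 = 3.856%.
The 2000s: TFP = 4.3 − 2.542 + 0.207 = 1.965%.
Difference = 3.856 − (1.965) = 1.891 pp.

1.89 percentage points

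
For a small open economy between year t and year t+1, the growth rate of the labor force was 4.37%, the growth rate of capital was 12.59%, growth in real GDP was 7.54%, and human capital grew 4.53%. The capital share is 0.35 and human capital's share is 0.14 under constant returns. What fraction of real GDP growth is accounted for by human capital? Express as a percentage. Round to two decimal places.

Human capital accounted for 8.41% of growth.

Human capital contributed 0.14 × 4.53 = 0.6342 pp.
Share of growth = 0.6342 / 7.54 × 100 = 8.4111%.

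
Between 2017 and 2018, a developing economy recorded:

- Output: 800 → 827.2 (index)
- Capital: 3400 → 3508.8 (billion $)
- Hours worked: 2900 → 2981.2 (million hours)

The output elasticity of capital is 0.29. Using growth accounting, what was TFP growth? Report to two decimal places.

Output growth = (827.2 − 800) / 800 = 3.4%.
Capital growth = (3508.8 − 3400) / 3400 = 3.2%.
Hours worked growth = (2981.2 − 2900) / 2900 = 2.8%.
Labor's share = 1 − 0.29 = 0.71.
Capital: 0.29 × 3.2 = 0.928 pp.
Hours worked: 0.71 × 2.8 = 1.988 pp.
TFP growth = 3.4 − 2.916 = 0.484%.

TFP grew 0.48%.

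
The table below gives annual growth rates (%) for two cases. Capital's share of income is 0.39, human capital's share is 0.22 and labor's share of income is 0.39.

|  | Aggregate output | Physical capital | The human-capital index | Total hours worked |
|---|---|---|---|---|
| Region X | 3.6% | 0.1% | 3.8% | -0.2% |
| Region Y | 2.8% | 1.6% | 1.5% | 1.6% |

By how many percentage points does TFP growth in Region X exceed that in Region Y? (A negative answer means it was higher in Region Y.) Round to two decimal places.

1.58 percentage points

Labor's share = 1 − 0.39 − 0.22 = 0.39.
Region X: TFP = 3.6 − 0.039 − 0.836 + 0.078 = 2.803%.
Region Y: TFP = 2.8 − 0.624 − 0.33 − 0.624 = 1.222%.
Difference = 2.803 − (1.222) = 1.581 pp.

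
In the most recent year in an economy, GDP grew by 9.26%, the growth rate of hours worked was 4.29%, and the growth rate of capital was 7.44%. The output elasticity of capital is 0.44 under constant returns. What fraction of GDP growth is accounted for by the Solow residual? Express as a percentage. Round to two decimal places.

Labor's share = 1 − 0.44 = 0.56.
Capital: 0.44 × 7.44 = 3.2736 pp.
Hours worked: 0.56 × 4.29 = 2.4024 pp.
TFP growth = 9.26 − 5.676 = 3.584%.
TFP share of growth = 3.584 / 9.26 × 100 = 38.7041%.

38.70%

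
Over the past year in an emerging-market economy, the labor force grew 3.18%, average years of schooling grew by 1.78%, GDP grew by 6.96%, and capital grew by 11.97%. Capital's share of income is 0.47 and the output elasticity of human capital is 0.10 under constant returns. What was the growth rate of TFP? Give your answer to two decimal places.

-0.21%

Labor's share = 1 − 0.47 − 0.1 = 0.43.
Capital: 0.47 × 11.97 = 5.6259 pp.
Average years of schooling: 0.1 × 1.78 = 0.178 pp.
The labor force: 0.43 × 3.18 = 1.3674 pp.
TFP growth = 6.96 − 7.1713 = -0.2113%.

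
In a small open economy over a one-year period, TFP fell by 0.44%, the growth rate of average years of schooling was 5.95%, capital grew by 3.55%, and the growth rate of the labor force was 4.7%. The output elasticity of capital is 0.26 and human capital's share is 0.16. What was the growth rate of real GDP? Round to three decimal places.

Real GDP grew 4.161%.

Labor's share = 1 − 0.26 − 0.16 = 0.58.
Capital: 0.26 × 3.55 = 0.923 pp.
Average years of schooling: 0.16 × 5.95 = 0.952 pp.
The labor force: 0.58 × 4.7 = 2.726 pp.
Output growth = -0.44 + 4.601 = 4.161%.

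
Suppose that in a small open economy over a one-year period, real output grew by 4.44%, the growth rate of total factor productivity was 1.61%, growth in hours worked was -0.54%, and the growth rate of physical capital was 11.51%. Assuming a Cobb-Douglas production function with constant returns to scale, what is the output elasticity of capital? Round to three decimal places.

gY = gA + α·gK + (1−α)·gL, so gY − gA − gL = α(gK − gL).
4.44 − 1.61 + 0.54 = α × (11.51 − (-0.54)).
3.37 = 12.05 α, so α = 0.27967.

The output elasticity of capital is 0.280.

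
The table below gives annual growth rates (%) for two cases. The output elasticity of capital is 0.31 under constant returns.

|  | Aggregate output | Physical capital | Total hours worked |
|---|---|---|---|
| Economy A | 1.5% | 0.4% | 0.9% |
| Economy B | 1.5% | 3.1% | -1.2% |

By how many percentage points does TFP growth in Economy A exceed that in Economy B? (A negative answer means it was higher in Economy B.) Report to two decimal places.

Labor's share = 1 − 0.31 = 0.69.
Economy A: TFP = 1.5 − 0.124 − 0.621 = 0.755%.
Economy B: TFP = 1.5 − 0.961 + 0.828 = 1.367%.
Difference = 0.755 − (1.367) = -0.612 pp.

-0.61 percentage points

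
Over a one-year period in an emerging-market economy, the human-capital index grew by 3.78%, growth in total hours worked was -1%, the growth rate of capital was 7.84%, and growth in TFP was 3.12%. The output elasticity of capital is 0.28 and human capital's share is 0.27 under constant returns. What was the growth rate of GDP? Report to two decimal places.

Labor's share = 1 − 0.28 − 0.27 = 0.45.
Capital: 0.28 × 7.84 = 2.1952 pp.
The human-capital index: 0.27 × 3.78 = 1.0206 pp.
Total hours worked: 0.45 × (-1) = -0.45 pp.
Output growth = 3.12 + 2.7658 = 5.8858%.

5.89%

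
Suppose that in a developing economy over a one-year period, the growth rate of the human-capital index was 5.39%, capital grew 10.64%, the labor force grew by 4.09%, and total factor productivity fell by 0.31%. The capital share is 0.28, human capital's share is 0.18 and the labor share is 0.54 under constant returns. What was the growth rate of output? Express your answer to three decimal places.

5.848%

Labor's share = 1 − 0.28 − 0.18 = 0.54.
Capital: 0.28 × 10.64 = 2.9792 pp.
The human-capital index: 0.18 × 5.39 = 0.9702 pp.
The labor force: 0.54 × 4.09 = 2.2086 pp.
Output growth = -0.31 + 6.158 = 5.848%.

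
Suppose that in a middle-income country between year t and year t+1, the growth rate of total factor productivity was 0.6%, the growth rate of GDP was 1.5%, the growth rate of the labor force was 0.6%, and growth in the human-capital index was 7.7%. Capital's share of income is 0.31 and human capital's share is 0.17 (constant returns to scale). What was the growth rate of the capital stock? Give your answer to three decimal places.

-2.326%

Labor's share = 1 − 0.31 − 0.17 = 0.52.
gY = gA + 0.17×7.7 + 0.52×0.6 + 0.31×g.
0.31×g = 1.5 − 0.6 − 1.621 = -0.721.
g = -0.721 / 0.31 = -2.32581%.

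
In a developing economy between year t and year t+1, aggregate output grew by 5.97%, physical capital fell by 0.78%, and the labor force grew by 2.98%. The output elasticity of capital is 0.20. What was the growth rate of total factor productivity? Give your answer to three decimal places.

Labor's share = 1 − 0.2 = 0.8.
Physical capital: 0.2 × (-0.78) = -0.156 pp.
The labor force: 0.8 × 2.98 = 2.384 pp.
TFP growth = 5.97 − 2.228 = 3.742%.

Total factor productivity growth was 3.742%.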